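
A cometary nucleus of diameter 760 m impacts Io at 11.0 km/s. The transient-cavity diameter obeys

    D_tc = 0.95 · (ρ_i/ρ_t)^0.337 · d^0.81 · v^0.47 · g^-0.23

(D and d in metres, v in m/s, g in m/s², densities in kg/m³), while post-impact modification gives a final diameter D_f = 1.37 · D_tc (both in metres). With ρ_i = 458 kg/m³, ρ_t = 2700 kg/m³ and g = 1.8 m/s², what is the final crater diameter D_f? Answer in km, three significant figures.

D_f ≈ 10.7 km

v = 11000 m/s.
(ρ_i/ρ_t)^0.337 = (458/2700)^0.337 = 0.5500
d^0.81 = 760^0.81 = 215.5
v^0.47 = 11000^0.47 = 79.33
g^-0.23 = 1.8^-0.23 = 0.8735
D_tc = 0.95 × 0.5500 × 215.5 × 79.33 × 0.8735 = 7803 m
D_f = 1.37 × 7803 = 10690 m
     = 10.69 km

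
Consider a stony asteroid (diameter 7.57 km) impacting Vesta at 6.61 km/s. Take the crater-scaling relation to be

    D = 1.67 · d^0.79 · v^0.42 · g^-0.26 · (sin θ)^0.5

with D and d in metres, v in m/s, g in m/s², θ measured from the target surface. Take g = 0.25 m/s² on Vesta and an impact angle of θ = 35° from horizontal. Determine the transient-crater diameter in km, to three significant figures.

D ≈ 84.6 km

In SI units: d = 7570 m, v = 6610 m/s.
d^0.79 = 7570^0.79 = 1160
v^0.42 = 6610^0.42 = 40.22
g^-0.26 = 0.25^-0.26 = 1.434
(sin 35°)^0.5 = 0.5736^0.5 = 0.7574
D = 1.67 × 1160 × 40.22 × 1.434 × 0.7574 = 84623 m
   = 84.62 km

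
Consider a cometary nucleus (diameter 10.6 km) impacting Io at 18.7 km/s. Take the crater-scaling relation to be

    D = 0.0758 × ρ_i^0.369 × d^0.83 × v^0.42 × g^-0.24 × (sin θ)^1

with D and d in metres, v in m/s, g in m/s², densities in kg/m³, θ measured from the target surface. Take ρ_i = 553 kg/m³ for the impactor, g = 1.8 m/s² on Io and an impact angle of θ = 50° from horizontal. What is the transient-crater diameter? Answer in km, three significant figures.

D ≈ 70.8 km

In SI units: d = 10600 m, v = 18700 m/s.
ρ_i^0.369 = 553^0.369 = 10.28
d^0.83 = 10600^0.83 = 2193
v^0.42 = 18700^0.42 = 62.25
g^-0.24 = 1.8^-0.24 = 0.8684
(sin 50°)^1 = 0.7660^1 = 0.7660
D = 0.0758 × 10.28 × 2193 × 62.25 × 0.8684 × 0.7660 = 70760 m
   = 70.76 km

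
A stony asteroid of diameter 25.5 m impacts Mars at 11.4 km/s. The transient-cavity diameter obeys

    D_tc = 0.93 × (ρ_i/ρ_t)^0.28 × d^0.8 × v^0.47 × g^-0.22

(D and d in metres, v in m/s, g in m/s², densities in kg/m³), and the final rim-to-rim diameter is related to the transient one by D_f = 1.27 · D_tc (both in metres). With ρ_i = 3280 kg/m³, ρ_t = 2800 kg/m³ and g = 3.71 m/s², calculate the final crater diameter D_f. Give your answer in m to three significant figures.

v = 11400 m/s.
(ρ_i/ρ_t)^0.28 = (3280/2800)^0.28 = 1.045
d^0.8 = 25.5^0.8 = 13.34
v^0.47 = 11400^0.47 = 80.68
g^-0.22 = 3.71^-0.22 = 0.7494
D_tc = 0.93 × 1.045 × 13.34 × 80.68 × 0.7494 = 783.9 m
D_f = 1.27 × 783.9 = 995.6 m

D_f ≈ 996 m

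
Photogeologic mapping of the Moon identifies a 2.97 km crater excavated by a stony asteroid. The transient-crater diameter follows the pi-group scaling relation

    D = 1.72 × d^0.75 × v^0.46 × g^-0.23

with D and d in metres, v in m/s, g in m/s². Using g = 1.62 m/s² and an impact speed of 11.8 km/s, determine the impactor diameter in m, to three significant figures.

d ≈ 76.4 m

Rearranging for d: d = [D / (1.72 · 11800^0.46 · 1.62^-0.23)]^(1/0.75).
D = 2970 m.
11800^0.46 = 74.66
1.62^-0.23 = 0.8950
Denominator = 1.72 × 74.66 × 0.8950 = 114.9
D / 114.9 = 2970 / 114.9 = 25.85
d = 25.85^(1/0.75) = 25.85^1.3333 = 76.42 m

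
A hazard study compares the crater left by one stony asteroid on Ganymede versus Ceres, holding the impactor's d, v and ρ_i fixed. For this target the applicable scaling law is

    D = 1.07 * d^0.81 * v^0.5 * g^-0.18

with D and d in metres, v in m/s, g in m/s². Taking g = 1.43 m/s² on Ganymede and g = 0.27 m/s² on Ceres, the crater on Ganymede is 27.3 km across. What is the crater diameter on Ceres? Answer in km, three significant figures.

D ≈ 36.9 km

All impactor-dependent factors cancel in the ratio, leaving D_Ceres/D_Ganymede = (g_Ceres/g_Ganymede)^-0.18.
(0.27/1.43)^-0.18 = 0.1888^-0.18 = 1.350
D_Ceres = 1.350 × 27.3 km = 36.9 km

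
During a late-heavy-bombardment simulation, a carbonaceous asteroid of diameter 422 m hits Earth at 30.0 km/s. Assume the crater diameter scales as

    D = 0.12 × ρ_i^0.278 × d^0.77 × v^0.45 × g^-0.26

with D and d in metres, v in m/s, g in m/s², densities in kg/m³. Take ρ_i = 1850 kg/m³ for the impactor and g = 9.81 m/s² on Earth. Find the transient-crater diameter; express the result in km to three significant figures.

D ≈ 5.83 km

In SI units: v = 30000 m/s.
ρ_i^0.278 = 1850^0.278 = 8.096
d^0.77 = 422^0.77 = 105.1
v^0.45 = 30000^0.45 = 103.4
g^-0.26 = 9.81^-0.26 = 0.5523
D = 0.12 × 8.096 × 105.1 × 103.4 × 0.5523 = 5831 m
   = 5.831 km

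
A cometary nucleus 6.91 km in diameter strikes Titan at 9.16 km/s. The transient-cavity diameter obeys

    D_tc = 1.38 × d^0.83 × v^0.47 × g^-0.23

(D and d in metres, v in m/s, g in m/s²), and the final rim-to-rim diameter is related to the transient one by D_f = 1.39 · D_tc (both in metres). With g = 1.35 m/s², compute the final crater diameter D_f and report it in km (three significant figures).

D_f ≈ 200 km

In SI: d = 6910 m, v = 9160 m/s.
d^0.83 = 6910^0.83 = 1537
v^0.47 = 9160^0.47 = 72.79
g^-0.23 = 1.35^-0.23 = 0.9333
D_tc = 1.38 × 1537 × 72.79 × 0.9333 = 1.441 × 10^5 m
D_f = 1.39 × 1.441 × 10^5 = 2.003 × 10^5 m
     = 200.3 km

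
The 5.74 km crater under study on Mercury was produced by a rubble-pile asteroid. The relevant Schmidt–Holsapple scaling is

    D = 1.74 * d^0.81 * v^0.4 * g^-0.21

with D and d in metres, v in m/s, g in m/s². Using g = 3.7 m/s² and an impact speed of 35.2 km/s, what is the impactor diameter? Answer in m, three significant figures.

d ≈ 176 m

Rearranging for d: d = [D / (1.74 · 35200^0.4 · 3.7^-0.21)]^(1/0.81).
D = 5740 m.
35200^0.4 = 65.86
3.7^-0.21 = 0.7598
Denominator = 1.74 × 65.86 × 0.7598 = 87.07
D / 87.07 = 5740 / 87.07 = 65.92
d = 65.92^(1/0.81) = 65.92^1.2346 = 176.1 m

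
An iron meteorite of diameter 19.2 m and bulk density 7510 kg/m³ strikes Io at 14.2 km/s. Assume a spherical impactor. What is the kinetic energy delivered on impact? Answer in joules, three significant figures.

v = 14200 m/s.
Mass m = (π/6) ρ d³ = (π/6) × 7510 × (19.2)³ = 2.783 × 10^7 kg
E = ½ m v² = 0.5 × 2.783 × 10^7 × (14200)² = 2.806 × 10^15 J

E ≈ 2.81 × 10^15 J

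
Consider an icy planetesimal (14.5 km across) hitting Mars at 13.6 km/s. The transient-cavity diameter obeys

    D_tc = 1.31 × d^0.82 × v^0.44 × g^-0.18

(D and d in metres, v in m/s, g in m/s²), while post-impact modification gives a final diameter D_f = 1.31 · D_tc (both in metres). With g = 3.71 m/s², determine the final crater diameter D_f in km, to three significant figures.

In SI: d = 14500 m, v = 13600 m/s.
d^0.82 = 14500^0.82 = 2584
v^0.44 = 13600^0.44 = 65.88
g^-0.18 = 3.71^-0.18 = 0.7898
D_tc = 1.31 × 2584 × 65.88 × 0.7898 = 1.761 × 10^5 m
D_f = 1.31 × 1.761 × 10^5 = 2.307 × 10^5 m
     = 230.7 km

D_f ≈ 231 km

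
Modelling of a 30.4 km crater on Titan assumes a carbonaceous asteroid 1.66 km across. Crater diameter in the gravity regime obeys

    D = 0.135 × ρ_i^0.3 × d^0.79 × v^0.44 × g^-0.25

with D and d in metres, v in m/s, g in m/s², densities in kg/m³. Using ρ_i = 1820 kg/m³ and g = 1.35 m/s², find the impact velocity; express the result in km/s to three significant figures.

Rearranging for v: v = [D / (0.135 · 1820^0.3 · 1660^0.79 · 1.35^-0.25)]^(1/0.44).
D = 30400 m.
1820^0.3 = 9.507
1660^0.79 = 349.9
1.35^-0.25 = 0.9277
Denominator = 0.135 × 9.507 × 349.9 × 0.9277 = 416.6
D / 416.6 = 30400 / 416.6 = 72.97
v = 72.97^(1/0.44) = 72.97^2.2727 = 17154 m/s

v ≈ 17.2 km/s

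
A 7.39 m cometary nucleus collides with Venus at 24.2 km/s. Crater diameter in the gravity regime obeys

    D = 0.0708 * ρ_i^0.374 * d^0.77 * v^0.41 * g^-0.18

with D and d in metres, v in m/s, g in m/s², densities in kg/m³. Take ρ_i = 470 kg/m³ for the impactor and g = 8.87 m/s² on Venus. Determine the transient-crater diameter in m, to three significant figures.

D ≈ 140 m

In SI units: v = 24200 m/s.
ρ_i^0.374 = 470^0.374 = 9.985
d^0.77 = 7.39^0.77 = 4.665
v^0.41 = 24200^0.41 = 62.71
g^-0.18 = 8.87^-0.18 = 0.6751
D = 0.0708 × 9.985 × 4.665 × 62.71 × 0.6751 = 139.6 m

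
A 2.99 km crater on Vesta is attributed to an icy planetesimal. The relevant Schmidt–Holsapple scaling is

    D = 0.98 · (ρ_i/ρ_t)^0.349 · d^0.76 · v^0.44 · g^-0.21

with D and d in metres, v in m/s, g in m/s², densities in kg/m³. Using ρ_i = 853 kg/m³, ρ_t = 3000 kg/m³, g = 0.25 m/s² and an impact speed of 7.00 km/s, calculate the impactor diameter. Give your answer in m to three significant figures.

d ≈ 277 m

Rearranging for d: d = [D / (0.98 · (853/3000)^0.349 · 7000^0.44 · 0.25^-0.21)]^(1/0.76).
D = 2990 m.
(853/3000)^0.349 = 0.6447
7000^0.44 = 49.19
0.25^-0.21 = 1.338
Denominator = 0.98 × 0.6447 × 49.19 × 1.338 = 41.58
D / 41.58 = 2990 / 41.58 = 71.91
d = 71.91^(1/0.76) = 71.91^1.3158 = 277.4 m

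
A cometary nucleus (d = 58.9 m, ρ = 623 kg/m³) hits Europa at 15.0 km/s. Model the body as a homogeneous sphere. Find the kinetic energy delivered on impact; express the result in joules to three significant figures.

E ≈ 7.50 × 10^15 J

v = 15000 m/s.
Mass m = (π/6) ρ d³ = (π/6) × 623 × (58.9)³ = 6.665 × 10^7 kg
E = ½ m v² = 0.5 × 6.665 × 10^7 × (15000)² = 7.498 × 10^15 J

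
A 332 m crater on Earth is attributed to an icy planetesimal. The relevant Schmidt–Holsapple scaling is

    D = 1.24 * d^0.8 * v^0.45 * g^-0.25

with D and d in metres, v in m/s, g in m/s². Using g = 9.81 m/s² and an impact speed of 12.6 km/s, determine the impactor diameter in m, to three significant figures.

d ≈ 10.9 m

Rearranging for d: d = [D / (1.24 · 12600^0.45 · 9.81^-0.25)]^(1/0.8).
12600^0.45 = 70.01
9.81^-0.25 = 0.5650
Denominator = 1.24 × 70.01 × 0.5650 = 49.05
D / 49.05 = 332 / 49.05 = 6.769
d = 6.769^(1/0.8) = 6.769^1.25 = 10.92 m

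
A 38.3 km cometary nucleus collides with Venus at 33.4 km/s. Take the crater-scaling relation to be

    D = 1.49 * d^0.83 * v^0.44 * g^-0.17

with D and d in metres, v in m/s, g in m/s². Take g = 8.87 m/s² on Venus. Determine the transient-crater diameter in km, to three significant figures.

D ≈ 641 km

In SI units: d = 38300 m, v = 33400 m/s.
d^0.83 = 38300^0.83 = 6369
v^0.44 = 33400^0.44 = 97.82
g^-0.17 = 8.87^-0.17 = 0.6900
D = 1.49 × 6369 × 97.82 × 0.6900 = 6.405 × 10^5 m
   = 640.5 km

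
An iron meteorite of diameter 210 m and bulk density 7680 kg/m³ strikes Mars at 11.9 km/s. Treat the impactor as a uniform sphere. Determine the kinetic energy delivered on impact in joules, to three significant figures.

v = 11900 m/s.
Mass m = (π/6) ρ d³ = (π/6) × 7680 × (210)³ = 3.724 × 10^10 kg
E = ½ m v² = 0.5 × 3.724 × 10^10 × (11900)² = 2.637 × 10^18 J

E ≈ 2.64 × 10^18 J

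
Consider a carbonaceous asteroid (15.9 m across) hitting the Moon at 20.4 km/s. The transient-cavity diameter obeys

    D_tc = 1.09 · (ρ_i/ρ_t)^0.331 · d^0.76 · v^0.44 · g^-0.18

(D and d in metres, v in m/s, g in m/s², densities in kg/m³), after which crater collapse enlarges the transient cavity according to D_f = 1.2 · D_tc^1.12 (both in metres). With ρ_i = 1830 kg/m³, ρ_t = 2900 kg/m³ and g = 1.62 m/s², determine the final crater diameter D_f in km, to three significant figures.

v = 20400 m/s.
(ρ_i/ρ_t)^0.331 = (1830/2900)^0.331 = 0.8587
d^0.76 = 15.9^0.76 = 8.186
v^0.44 = 20400^0.44 = 78.75
g^-0.18 = 1.62^-0.18 = 0.9168
D_tc = 1.09 × 0.8587 × 8.186 × 78.75 × 0.9168 = 553.2 m
D_f = 1.2 × (553.2)^1.12 = 1416 m
     = 1.416 km

D_f ≈ 1.42 km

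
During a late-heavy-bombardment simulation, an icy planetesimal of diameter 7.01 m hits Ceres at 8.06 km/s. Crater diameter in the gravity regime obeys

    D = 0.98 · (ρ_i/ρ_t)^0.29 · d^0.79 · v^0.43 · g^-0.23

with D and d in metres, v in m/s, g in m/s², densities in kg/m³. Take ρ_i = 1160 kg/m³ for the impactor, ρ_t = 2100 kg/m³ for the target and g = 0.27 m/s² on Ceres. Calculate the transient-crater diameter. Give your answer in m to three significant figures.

D ≈ 248 m

In SI units: v = 8060 m/s.
(ρ_i/ρ_t)^0.29 = (1160/2100)^0.29 = 0.8419
d^0.79 = 7.01^0.79 = 4.657
v^0.43 = 8060^0.43 = 47.83
g^-0.23 = 0.27^-0.23 = 1.351
D = 0.98 × 0.8419 × 4.657 × 47.83 × 1.351 = 248.3 m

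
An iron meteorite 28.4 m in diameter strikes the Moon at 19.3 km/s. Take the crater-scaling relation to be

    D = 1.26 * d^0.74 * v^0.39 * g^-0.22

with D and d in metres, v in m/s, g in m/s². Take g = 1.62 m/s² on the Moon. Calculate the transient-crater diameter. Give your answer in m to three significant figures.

In SI units: v = 19300 m/s.
d^0.74 = 28.4^0.74 = 11.90
v^0.39 = 19300^0.39 = 46.92
g^-0.22 = 1.62^-0.22 = 0.8993
D = 1.26 × 11.90 × 46.92 × 0.8993 = 632.7 m

D ≈ 633 m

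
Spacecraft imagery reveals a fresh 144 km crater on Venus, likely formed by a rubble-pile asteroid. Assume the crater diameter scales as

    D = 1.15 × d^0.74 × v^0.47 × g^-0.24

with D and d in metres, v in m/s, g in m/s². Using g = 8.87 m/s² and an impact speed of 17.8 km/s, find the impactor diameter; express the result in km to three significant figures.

d ≈ 31.4 km

Rearranging for d: d = [D / (1.15 · 17800^0.47 · 8.87^-0.24)]^(1/0.74).
D = 144000 m.
17800^0.47 = 99.47
8.87^-0.24 = 0.5922
Denominator = 1.15 × 99.47 × 0.5922 = 67.74
D / 67.74 = 144000 / 67.74 = 2126
d = 2126^(1/0.74) = 2126^1.3514 = 31396 m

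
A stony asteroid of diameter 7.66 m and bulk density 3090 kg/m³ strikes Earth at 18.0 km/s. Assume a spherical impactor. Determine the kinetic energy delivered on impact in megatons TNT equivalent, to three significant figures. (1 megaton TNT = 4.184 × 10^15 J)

E ≈ 0.0282 Mt TNT

v = 18000 m/s.
Mass m = (π/6) ρ d³ = (π/6) × 3090 × (7.66)³ = 7.272 × 10^5 kg
E = ½ m v² = 0.5 × 7.272 × 10^5 × (18000)² = 1.178 × 10^14 J
   = 1.178 × 10^14 / 4.184×10^15 = 0.02815 Mt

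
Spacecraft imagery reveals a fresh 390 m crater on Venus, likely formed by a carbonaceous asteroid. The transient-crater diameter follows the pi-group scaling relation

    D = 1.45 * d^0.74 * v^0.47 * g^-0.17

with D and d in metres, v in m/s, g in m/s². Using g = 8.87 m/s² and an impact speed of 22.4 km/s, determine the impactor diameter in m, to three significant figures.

d ≈ 5.47 m

Rearranging for d: d = [D / (1.45 · 22400^0.47 · 8.87^-0.17)]^(1/0.74).
22400^0.47 = 110.8
8.87^-0.17 = 0.6900
Denominator = 1.45 × 110.8 × 0.6900 = 110.9
D / 110.9 = 390 / 110.9 = 3.517
d = 3.517^(1/0.74) = 3.517^1.3514 = 5.471 m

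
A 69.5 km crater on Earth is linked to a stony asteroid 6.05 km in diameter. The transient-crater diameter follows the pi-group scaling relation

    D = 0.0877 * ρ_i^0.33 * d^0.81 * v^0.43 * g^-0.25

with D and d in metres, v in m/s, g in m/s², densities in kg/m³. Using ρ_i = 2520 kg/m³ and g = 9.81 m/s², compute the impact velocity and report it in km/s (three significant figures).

v ≈ 36.4 km/s

Rearranging for v: v = [D / (0.0877 · 2520^0.33 · 6050^0.81 · 9.81^-0.25)]^(1/0.43).
D = 69500 m.
2520^0.33 = 13.26
6050^0.81 = 1157
9.81^-0.25 = 0.5650
Denominator = 0.0877 × 13.26 × 1157 × 0.5650 = 760.2
D / 760.2 = 69500 / 760.2 = 91.42
v = 91.42^(1/0.43) = 91.42^2.3256 = 36358 m/s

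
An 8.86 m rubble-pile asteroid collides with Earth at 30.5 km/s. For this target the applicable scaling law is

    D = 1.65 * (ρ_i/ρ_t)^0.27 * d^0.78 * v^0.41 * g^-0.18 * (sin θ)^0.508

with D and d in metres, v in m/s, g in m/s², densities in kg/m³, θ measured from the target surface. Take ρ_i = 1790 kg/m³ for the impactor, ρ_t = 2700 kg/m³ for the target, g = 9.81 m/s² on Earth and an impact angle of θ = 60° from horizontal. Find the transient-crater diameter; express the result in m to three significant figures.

In SI units: v = 30500 m/s.
(ρ_i/ρ_t)^0.27 = (1790/2700)^0.27 = 0.8950
d^0.78 = 8.86^0.78 = 5.483
v^0.41 = 30500^0.41 = 68.95
g^-0.18 = 9.81^-0.18 = 0.6630
(sin 60°)^0.508 = 0.8660^0.508 = 0.9295
D = 1.65 × 0.8950 × 5.483 × 68.95 × 0.6630 × 0.9295 = 344.1 m

D ≈ 344 m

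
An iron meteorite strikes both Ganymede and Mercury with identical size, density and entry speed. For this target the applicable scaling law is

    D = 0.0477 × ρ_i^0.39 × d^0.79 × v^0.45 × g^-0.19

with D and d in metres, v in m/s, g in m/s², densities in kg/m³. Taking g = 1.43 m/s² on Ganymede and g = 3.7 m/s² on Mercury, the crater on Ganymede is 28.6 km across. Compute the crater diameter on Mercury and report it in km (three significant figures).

D ≈ 23.9 km

All impactor-dependent factors cancel in the ratio, leaving D_Mercury/D_Ganymede = (g_Mercury/g_Ganymede)^-0.19.
(3.7/1.43)^-0.19 = 2.587^-0.19 = 0.8348
D_Mercury = 0.8348 × 28.6 km = 23.9 km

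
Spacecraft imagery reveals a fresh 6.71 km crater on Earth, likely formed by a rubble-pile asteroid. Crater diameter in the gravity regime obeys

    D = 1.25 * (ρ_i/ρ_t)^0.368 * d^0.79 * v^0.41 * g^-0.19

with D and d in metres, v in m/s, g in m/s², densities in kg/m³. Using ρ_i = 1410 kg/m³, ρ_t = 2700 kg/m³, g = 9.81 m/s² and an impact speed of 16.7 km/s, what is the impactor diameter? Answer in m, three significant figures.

d ≈ 794 m

Rearranging for d: d = [D / (1.25 · (1410/2700)^0.368 · 16700^0.41 · 9.81^-0.19)]^(1/0.79).
D = 6710 m.
(1410/2700)^0.368 = 0.7874
16700^0.41 = 53.87
9.81^-0.19 = 0.6480
Denominator = 1.25 × 0.7874 × 53.87 × 0.6480 = 34.36
D / 34.36 = 6710 / 34.36 = 195.3
d = 195.3^(1/0.79) = 195.3^1.2658 = 793.5 m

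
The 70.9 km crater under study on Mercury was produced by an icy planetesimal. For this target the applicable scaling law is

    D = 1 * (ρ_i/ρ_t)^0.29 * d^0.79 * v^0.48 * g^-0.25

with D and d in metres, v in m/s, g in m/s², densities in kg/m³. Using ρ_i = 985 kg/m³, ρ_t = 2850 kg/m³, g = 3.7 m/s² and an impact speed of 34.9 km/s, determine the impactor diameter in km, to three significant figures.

d ≈ 5.36 km

Rearranging for d: d = [D / (1 · (985/2850)^0.29 · 34900^0.48 · 3.7^-0.25)]^(1/0.79).
D = 70900 m.
(985/2850)^0.29 = 0.7348
34900^0.48 = 151.6
3.7^-0.25 = 0.7210
Denominator = 1 × 0.7348 × 151.6 × 0.7210 = 80.32
D / 80.32 = 70900 / 80.32 = 882.7
d = 882.7^(1/0.79) = 882.7^1.2658 = 5356 m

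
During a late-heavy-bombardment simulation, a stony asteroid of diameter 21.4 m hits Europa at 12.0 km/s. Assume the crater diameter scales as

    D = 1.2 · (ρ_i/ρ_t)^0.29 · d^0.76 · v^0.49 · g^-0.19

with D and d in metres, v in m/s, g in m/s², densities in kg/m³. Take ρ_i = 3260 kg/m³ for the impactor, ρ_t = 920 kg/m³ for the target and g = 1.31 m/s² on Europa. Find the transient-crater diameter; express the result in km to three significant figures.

In SI units: v = 12000 m/s.
(ρ_i/ρ_t)^0.29 = (3260/920)^0.29 = 1.443
d^0.76 = 21.4^0.76 = 10.26
v^0.49 = 12000^0.49 = 99.72
g^-0.19 = 1.31^-0.19 = 0.9500
D = 1.2 × 1.443 × 10.26 × 99.72 × 0.9500 = 1683 m
   = 1.683 km

D ≈ 1.68 km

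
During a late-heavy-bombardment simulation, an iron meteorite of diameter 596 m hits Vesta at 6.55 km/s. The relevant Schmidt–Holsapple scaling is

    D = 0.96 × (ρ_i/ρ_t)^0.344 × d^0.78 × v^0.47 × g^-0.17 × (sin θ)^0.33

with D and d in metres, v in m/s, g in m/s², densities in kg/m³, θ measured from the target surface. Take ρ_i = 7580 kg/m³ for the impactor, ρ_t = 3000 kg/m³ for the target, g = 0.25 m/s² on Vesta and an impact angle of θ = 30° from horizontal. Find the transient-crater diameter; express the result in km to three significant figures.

In SI units: v = 6550 m/s.
(ρ_i/ρ_t)^0.344 = (7580/3000)^0.344 = 1.376
d^0.78 = 596^0.78 = 146.1
v^0.47 = 6550^0.47 = 62.18
g^-0.17 = 0.25^-0.17 = 1.266
(sin 30°)^0.33 = 0.5000^0.33 = 0.7955
D = 0.96 × 1.376 × 146.1 × 62.18 × 1.266 × 0.7955 = 12085 m
   = 12.09 km

D ≈ 12.1 km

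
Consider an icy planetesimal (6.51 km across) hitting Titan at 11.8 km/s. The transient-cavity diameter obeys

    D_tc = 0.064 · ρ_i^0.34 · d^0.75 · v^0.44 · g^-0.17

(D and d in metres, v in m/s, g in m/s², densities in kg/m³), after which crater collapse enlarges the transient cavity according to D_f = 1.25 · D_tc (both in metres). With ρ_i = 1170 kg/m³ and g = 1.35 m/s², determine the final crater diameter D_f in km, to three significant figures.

In SI: d = 6510 m, v = 11800 m/s.
ρ_i^0.34 = 1170^0.34 = 11.05
d^0.75 = 6510^0.75 = 724.7
v^0.44 = 11800^0.44 = 61.89
g^-0.17 = 1.35^-0.17 = 0.9503
D_tc = 0.064 × 11.05 × 724.7 × 61.89 × 0.9503 = 30140 m
D_f = 1.25 × 30140 = 37675 m
     = 37.67 km

D_f ≈ 37.7 km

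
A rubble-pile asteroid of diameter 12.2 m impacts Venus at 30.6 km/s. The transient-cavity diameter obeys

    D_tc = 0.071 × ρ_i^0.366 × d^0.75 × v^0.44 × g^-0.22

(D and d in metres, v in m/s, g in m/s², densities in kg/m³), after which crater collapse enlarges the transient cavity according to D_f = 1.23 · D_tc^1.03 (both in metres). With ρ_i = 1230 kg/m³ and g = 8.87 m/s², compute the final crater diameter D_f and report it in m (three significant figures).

v = 30600 m/s.
ρ_i^0.366 = 1230^0.366 = 13.52
d^0.75 = 12.2^0.75 = 6.528
v^0.44 = 30600^0.44 = 94.13
g^-0.22 = 8.87^-0.22 = 0.6187
D_tc = 0.071 × 13.52 × 6.528 × 94.13 × 0.6187 = 364.9 m
D_f = 1.23 × (364.9)^1.03 = 535.7 m

D_f ≈ 536 m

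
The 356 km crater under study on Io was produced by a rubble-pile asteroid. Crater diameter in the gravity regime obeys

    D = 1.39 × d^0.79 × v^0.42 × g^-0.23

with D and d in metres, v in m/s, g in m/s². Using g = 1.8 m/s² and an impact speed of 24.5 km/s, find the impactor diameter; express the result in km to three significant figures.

d ≈ 38.6 km

Rearranging for d: d = [D / (1.39 · 24500^0.42 · 1.8^-0.23)]^(1/0.79).
D = 356000 m.
24500^0.42 = 69.73
1.8^-0.23 = 0.8735
Denominator = 1.39 × 69.73 × 0.8735 = 84.66
D / 84.66 = 356000 / 84.66 = 4205
d = 4205^(1/0.79) = 4205^1.2658 = 38633 m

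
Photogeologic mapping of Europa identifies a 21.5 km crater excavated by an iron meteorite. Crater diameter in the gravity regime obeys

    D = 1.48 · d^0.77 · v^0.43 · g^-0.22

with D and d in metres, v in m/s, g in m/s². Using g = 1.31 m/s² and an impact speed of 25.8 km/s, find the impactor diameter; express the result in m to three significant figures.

d ≈ 945 m

Rearranging for d: d = [D / (1.48 · 25800^0.43 · 1.31^-0.22)]^(1/0.77).
D = 21500 m.
25800^0.43 = 78.89
1.31^-0.22 = 0.9423
Denominator = 1.48 × 78.89 × 0.9423 = 110.0
D / 110.0 = 21500 / 110.0 = 195.5
d = 195.5^(1/0.77) = 195.5^1.2987 = 945.2 m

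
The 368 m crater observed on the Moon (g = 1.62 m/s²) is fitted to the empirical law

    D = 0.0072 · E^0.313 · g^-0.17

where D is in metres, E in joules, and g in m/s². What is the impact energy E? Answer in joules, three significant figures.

Rearranging: E = [D / (0.0072 · g^-0.17)]^(1/0.313).
g^-0.17 = 1.62^-0.17 = 0.9213
D / (0.0072 × 0.9213) = 368 / (6.633 × 10^-3) = 5.548 × 10^4
E = (5.548 × 10^4)^3.1949 = 1.436 × 10^15 J

E ≈ 1.44 × 10^15 J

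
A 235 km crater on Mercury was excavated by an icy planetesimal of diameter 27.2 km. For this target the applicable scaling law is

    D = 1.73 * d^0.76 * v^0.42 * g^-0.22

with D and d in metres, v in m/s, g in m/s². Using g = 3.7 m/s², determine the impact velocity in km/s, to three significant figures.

v ≈ 31.2 km/s

Rearranging for v: v = [D / (1.73 · 27200^0.76 · 3.7^-0.22)]^(1/0.42).
D = 235000 m.
27200^0.76 = 2346
3.7^-0.22 = 0.7499
Denominator = 1.73 × 2346 × 0.7499 = 3044
D / 3044 = 235000 / 3044 = 77.20
v = 77.20^(1/0.42) = 77.20^2.381 = 31219 m/s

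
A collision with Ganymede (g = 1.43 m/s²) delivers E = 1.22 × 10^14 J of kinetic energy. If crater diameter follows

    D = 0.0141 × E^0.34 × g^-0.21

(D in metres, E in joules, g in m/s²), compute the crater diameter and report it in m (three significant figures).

D ≈ 805 m

E^0.34 = (1.22 × 10^14)^0.34 = 6.157 × 10^4
g^-0.21 = 1.43^-0.21 = 0.9276
D = 0.0141 × 6.157 × 10^4 × 0.9276 = 805.3 m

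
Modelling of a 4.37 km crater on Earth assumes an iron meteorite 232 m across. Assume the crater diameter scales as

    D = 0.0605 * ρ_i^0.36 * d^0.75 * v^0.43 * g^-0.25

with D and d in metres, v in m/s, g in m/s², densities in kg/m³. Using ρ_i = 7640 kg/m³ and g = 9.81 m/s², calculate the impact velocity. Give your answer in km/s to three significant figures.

Rearranging for v: v = [D / (0.0605 · 7640^0.36 · 232^0.75 · 9.81^-0.25)]^(1/0.43).
D = 4370 m.
7640^0.36 = 25.00
232^0.75 = 59.45
9.81^-0.25 = 0.5650
Denominator = 0.0605 × 25.00 × 59.45 × 0.5650 = 50.80
D / 50.80 = 4370 / 50.80 = 86.02
v = 86.02^(1/0.43) = 86.02^2.3256 = 31558 m/s

v ≈ 31.6 km/s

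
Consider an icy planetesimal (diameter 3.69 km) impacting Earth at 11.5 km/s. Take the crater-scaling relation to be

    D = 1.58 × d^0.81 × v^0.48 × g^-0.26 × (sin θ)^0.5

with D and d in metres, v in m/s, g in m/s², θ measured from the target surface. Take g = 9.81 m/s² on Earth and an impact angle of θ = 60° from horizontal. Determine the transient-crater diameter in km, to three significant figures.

In SI units: d = 3690 m, v = 11500 m/s.
d^0.81 = 3690^0.81 = 775.0
v^0.48 = 11500^0.48 = 88.95
g^-0.26 = 9.81^-0.26 = 0.5523
(sin 60°)^0.5 = 0.8660^0.5 = 0.9306
D = 1.58 × 775.0 × 88.95 × 0.5523 × 0.9306 = 55981 m
   = 55.98 km

D ≈ 56.0 km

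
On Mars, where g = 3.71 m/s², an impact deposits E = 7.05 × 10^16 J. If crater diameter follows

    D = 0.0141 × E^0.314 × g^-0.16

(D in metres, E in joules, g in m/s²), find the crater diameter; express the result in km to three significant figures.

E^0.314 = (7.05 × 10^16)^0.314 = 1.951 × 10^5
g^-0.16 = 3.71^-0.16 = 0.8108
D = 0.0141 × 1.951 × 10^5 × 0.8108 = 2230 m
   = 2.230 km

D ≈ 2.23 km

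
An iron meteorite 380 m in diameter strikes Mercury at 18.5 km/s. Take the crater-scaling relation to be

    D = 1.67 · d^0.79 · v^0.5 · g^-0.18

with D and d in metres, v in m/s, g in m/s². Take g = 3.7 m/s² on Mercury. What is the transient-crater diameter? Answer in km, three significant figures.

D ≈ 19.6 km

In SI units: v = 18500 m/s.
d^0.79 = 380^0.79 = 109.2
v^0.5 = 18500^0.5 = 136.0
g^-0.18 = 3.7^-0.18 = 0.7902
D = 1.67 × 109.2 × 136.0 × 0.7902 = 19598 m
   = 19.60 km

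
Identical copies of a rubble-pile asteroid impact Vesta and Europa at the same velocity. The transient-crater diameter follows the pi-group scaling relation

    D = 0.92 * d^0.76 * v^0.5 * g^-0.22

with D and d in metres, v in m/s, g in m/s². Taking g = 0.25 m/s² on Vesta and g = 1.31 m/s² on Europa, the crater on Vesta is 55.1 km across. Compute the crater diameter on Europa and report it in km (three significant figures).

All impactor-dependent factors cancel in the ratio, leaving D_Europa/D_Vesta = (g_Europa/g_Vesta)^-0.22.
(1.31/0.25)^-0.22 = 5.240^-0.22 = 0.6946
D_Europa = 0.6946 × 55.1 km = 38.3 km

D ≈ 38.3 km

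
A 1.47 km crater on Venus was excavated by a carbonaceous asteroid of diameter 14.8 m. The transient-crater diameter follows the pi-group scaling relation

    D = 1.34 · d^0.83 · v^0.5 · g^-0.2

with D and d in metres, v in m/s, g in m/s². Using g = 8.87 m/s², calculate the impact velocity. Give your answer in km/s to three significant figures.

Rearranging for v: v = [D / (1.34 · 14.8^0.83 · 8.87^-0.2)]^(1/0.5).
D = 1470 m.
14.8^0.83 = 9.361
8.87^-0.2 = 0.6463
Denominator = 1.34 × 9.361 × 0.6463 = 8.107
D / 8.107 = 1470 / 8.107 = 181.3
v = 181.3^(1/0.5) = 181.3^2 = 32870 m/s

v ≈ 32.9 km/s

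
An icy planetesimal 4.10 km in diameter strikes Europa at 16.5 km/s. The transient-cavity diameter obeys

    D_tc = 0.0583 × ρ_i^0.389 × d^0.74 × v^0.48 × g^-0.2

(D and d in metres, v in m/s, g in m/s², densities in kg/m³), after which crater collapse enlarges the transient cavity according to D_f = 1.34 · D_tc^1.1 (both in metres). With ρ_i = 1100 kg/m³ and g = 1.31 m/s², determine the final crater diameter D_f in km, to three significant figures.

In SI: d = 4100 m, v = 16500 m/s.
ρ_i^0.389 = 1100^0.389 = 15.24
d^0.74 = 4100^0.74 = 471.5
v^0.48 = 16500^0.48 = 105.8
g^-0.2 = 1.31^-0.2 = 0.9474
D_tc = 0.0583 × 15.24 × 471.5 × 105.8 × 0.9474 = 41990 m
D_f = 1.34 × (41990)^1.1 = 1.631 × 10^5 m
     = 163.1 km

D_f ≈ 163 km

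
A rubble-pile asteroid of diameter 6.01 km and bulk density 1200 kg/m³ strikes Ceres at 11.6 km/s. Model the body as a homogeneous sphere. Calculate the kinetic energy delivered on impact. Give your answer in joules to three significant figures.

d = 6010 m; v = 11600 m/s.
Mass m = (π/6) ρ d³ = (π/6) × 1200 × (6010)³ = 1.364 × 10^14 kg
E = ½ m v² = 0.5 × 1.364 × 10^14 × (11600)² = 9.177 × 10^21 J

E ≈ 9.18 × 10^21 J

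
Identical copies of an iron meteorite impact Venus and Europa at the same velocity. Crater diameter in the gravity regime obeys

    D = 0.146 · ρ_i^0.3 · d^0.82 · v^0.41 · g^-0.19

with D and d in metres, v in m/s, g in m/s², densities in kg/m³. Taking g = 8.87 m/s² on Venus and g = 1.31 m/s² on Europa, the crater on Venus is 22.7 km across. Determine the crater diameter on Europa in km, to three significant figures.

All impactor-dependent factors cancel in the ratio, leaving D_Europa/D_Venus = (g_Europa/g_Venus)^-0.19.
(1.31/8.87)^-0.19 = 0.1477^-0.19 = 1.438
D_Europa = 1.438 × 22.7 km = 32.6 km

D ≈ 32.6 km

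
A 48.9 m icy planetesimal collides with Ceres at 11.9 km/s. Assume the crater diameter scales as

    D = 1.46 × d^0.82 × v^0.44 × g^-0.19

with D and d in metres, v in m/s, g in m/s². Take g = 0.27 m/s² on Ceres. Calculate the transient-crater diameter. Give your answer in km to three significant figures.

D ≈ 2.82 km

In SI units: v = 11900 m/s.
d^0.82 = 48.9^0.82 = 24.28
v^0.44 = 11900^0.44 = 62.12
g^-0.19 = 0.27^-0.19 = 1.282
D = 1.46 × 24.28 × 62.12 × 1.282 = 2823 m
   = 2.823 km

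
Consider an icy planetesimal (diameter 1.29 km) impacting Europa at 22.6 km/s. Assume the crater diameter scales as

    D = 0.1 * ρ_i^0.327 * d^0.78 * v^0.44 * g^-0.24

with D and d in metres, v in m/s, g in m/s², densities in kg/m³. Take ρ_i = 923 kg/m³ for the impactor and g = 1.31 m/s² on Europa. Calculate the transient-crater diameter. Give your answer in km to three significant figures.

In SI units: d = 1290 m, v = 22600 m/s.
ρ_i^0.327 = 923^0.327 = 9.324
d^0.78 = 1290^0.78 = 266.8
v^0.44 = 22600^0.44 = 82.38
g^-0.24 = 1.31^-0.24 = 0.9372
D = 0.1 × 9.324 × 266.8 × 82.38 × 0.9372 = 19206 m
   = 19.21 km

D ≈ 19.2 km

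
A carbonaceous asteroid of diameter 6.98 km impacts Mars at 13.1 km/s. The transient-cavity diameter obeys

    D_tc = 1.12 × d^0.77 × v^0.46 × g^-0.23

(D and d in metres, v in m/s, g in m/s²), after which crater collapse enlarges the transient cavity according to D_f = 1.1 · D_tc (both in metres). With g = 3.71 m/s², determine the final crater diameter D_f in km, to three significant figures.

In SI: d = 6980 m, v = 13100 m/s.
d^0.77 = 6980^0.77 = 911.5
v^0.46 = 13100^0.46 = 78.33
g^-0.23 = 3.71^-0.23 = 0.7397
D_tc = 1.12 × 911.5 × 78.33 × 0.7397 = 59150 m
D_f = 1.1 × 59150 = 65065 m
     = 65.07 km

D_f ≈ 65.1 km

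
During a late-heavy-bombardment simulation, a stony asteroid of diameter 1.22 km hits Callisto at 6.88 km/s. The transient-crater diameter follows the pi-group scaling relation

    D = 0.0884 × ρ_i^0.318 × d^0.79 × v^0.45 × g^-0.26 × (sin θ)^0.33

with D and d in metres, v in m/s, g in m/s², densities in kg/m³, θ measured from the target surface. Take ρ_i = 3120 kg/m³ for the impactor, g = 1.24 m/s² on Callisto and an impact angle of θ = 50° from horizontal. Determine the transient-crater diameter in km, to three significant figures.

D ≈ 14.5 km

In SI units: d = 1220 m, v = 6880 m/s.
ρ_i^0.318 = 3120^0.318 = 12.92
d^0.79 = 1220^0.79 = 274.3
v^0.45 = 6880^0.45 = 53.32
g^-0.26 = 1.24^-0.26 = 0.9456
(sin 50°)^0.33 = 0.7660^0.33 = 0.9158
D = 0.0884 × 12.92 × 274.3 × 53.32 × 0.9456 × 0.9158 = 14466 m
   = 14.47 km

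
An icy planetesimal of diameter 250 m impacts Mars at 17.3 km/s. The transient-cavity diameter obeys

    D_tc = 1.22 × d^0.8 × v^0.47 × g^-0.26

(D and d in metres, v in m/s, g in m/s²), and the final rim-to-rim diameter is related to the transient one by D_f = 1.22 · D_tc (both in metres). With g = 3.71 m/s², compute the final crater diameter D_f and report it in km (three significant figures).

D_f ≈ 8.61 km

v = 17300 m/s.
d^0.8 = 250^0.8 = 82.86
v^0.47 = 17300^0.47 = 98.15
g^-0.26 = 3.71^-0.26 = 0.7112
D_tc = 1.22 × 82.86 × 98.15 × 0.7112 = 7056 m
D_f = 1.22 × 7056 = 8608 m
     = 8.608 km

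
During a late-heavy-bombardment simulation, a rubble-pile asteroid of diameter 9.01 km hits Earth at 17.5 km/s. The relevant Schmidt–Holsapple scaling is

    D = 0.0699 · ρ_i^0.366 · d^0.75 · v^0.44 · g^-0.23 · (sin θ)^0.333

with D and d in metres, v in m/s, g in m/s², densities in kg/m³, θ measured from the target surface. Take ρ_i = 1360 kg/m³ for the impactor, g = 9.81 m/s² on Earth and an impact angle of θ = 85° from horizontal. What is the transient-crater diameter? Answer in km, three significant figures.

D ≈ 39.4 km

In SI units: d = 9010 m, v = 17500 m/s.
ρ_i^0.366 = 1360^0.366 = 14.02
d^0.75 = 9010^0.75 = 924.8
v^0.44 = 17500^0.44 = 73.61
g^-0.23 = 9.81^-0.23 = 0.5914
(sin 85°)^0.333 = 0.9962^0.333 = 0.9987
D = 0.0699 × 14.02 × 924.8 × 73.61 × 0.5914 × 0.9987 = 39403 m
   = 39.40 km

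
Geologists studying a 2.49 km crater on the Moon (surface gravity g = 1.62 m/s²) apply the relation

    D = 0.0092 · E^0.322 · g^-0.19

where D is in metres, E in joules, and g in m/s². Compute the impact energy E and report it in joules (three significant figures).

Rearranging: E = [D / (0.0092 · g^-0.19)]^(1/0.322).
D = 2490 m.
g^-0.19 = 1.62^-0.19 = 0.9124
D / (0.0092 × 0.9124) = 2490 / (8.394 × 10^-3) = 2.966 × 10^5
E = (2.966 × 10^5)^3.1056 = 9.871 × 10^16 J

E ≈ 9.87 × 10^16 J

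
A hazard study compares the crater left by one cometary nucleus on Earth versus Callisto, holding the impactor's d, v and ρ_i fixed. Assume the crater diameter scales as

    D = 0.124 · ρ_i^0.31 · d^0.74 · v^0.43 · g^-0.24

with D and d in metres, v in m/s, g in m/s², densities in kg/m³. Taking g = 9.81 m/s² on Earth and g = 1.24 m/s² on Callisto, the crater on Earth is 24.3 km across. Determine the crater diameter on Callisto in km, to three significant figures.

D ≈ 39.9 km

All impactor-dependent factors cancel in the ratio, leaving D_Callisto/D_Earth = (g_Callisto/g_Earth)^-0.24.
(1.24/9.81)^-0.24 = 0.1264^-0.24 = 1.643
D_Callisto = 1.643 × 24.3 km = 39.9 km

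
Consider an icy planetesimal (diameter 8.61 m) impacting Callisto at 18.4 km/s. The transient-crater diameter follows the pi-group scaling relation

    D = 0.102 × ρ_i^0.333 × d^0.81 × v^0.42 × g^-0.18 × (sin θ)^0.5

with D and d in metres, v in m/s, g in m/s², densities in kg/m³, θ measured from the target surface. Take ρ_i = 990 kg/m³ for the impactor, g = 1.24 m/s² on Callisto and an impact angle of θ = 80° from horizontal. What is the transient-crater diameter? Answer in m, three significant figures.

D ≈ 342 m

In SI units: v = 18400 m/s.
ρ_i^0.333 = 990^0.333 = 9.944
d^0.81 = 8.61^0.81 = 5.719
v^0.42 = 18400^0.42 = 61.83
g^-0.18 = 1.24^-0.18 = 0.9620
(sin 80°)^0.5 = 0.9848^0.5 = 0.9924
D = 0.102 × 9.944 × 5.719 × 61.83 × 0.9620 × 0.9924 = 342.4 m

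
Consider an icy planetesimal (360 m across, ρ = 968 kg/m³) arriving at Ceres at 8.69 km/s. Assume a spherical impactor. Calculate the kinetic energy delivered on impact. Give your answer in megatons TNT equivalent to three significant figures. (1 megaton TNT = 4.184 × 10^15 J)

v = 8690 m/s.
Mass m = (π/6) ρ d³ = (π/6) × 968 × (360)³ = 2.365 × 10^10 kg
E = ½ m v² = 0.5 × 2.365 × 10^10 × (8690)² = 8.930 × 10^17 J
   = 8.930 × 10^17 / 4.184×10^15 = 213.4 Mt

E ≈ 213 Mt TNT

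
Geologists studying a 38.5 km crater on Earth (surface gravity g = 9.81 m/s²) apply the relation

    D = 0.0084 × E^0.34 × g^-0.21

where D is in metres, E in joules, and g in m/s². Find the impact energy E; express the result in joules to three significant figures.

Rearranging: E = [D / (0.0084 · g^-0.21)]^(1/0.34).
D = 38500 m.
g^-0.21 = 9.81^-0.21 = 0.6191
D / (0.0084 × 0.6191) = 38500 / (5.200 × 10^-3) = 7.404 × 10^6
E = (7.404 × 10^6)^2.9412 = 1.601 × 10^20 J

E ≈ 1.60 × 10^20 J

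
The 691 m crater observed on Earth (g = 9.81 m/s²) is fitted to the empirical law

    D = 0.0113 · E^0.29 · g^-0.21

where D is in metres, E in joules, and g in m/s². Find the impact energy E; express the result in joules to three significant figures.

Rearranging: E = [D / (0.0113 · g^-0.21)]^(1/0.29).
g^-0.21 = 9.81^-0.21 = 0.6191
D / (0.0113 × 0.6191) = 691 / (6.996 × 10^-3) = 9.877 × 10^4
E = (9.877 × 10^4)^3.4483 = 1.671 × 10^17 J

E ≈ 1.67 × 10^17 J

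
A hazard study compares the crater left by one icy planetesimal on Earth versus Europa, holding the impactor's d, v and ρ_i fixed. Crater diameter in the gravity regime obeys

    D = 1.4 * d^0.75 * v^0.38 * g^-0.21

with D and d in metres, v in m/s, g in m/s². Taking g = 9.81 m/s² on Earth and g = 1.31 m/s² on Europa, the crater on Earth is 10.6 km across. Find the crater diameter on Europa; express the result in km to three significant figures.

All impactor-dependent factors cancel in the ratio, leaving D_Europa/D_Earth = (g_Europa/g_Earth)^-0.21.
(1.31/9.81)^-0.21 = 0.1335^-0.21 = 1.526
D_Europa = 1.526 × 10.6 km = 16.2 km

D ≈ 16.2 km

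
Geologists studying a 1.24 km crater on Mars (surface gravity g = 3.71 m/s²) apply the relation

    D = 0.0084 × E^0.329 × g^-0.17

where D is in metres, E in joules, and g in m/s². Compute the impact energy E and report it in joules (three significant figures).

Rearranging: E = [D / (0.0084 · g^-0.17)]^(1/0.329).
D = 1240 m.
g^-0.17 = 3.71^-0.17 = 0.8002
D / (0.0084 × 0.8002) = 1240 / (6.722 × 10^-3) = 1.845 × 10^5
E = (1.845 × 10^5)^3.0395 = 1.014 × 10^16 J

E ≈ 1.01 × 10^16 J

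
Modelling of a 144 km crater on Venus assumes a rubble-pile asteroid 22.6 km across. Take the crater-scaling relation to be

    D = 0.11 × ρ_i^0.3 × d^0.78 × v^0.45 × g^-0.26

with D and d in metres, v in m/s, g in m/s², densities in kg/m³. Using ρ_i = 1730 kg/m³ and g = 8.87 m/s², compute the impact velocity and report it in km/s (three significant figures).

v ≈ 27.2 km/s

Rearranging for v: v = [D / (0.11 · 1730^0.3 · 22600^0.78 · 8.87^-0.26)]^(1/0.45).
D = 144000 m.
1730^0.3 = 9.363
22600^0.78 = 2490
8.87^-0.26 = 0.5669
Denominator = 0.11 × 9.363 × 2490 × 0.5669 = 1454
D / 1454 = 144000 / 1454 = 99.04
v = 99.04^(1/0.45) = 99.04^2.2222 = 27233 m/s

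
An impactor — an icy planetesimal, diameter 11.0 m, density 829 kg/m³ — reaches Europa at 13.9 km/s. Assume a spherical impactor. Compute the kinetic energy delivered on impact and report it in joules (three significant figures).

v = 13900 m/s.
Mass m = (π/6) ρ d³ = (π/6) × 829 × (11)³ = 5.777 × 10^5 kg
E = ½ m v² = 0.5 × 5.777 × 10^5 × (13900)² = 5.581 × 10^13 J

E ≈ 5.58 × 10^13 J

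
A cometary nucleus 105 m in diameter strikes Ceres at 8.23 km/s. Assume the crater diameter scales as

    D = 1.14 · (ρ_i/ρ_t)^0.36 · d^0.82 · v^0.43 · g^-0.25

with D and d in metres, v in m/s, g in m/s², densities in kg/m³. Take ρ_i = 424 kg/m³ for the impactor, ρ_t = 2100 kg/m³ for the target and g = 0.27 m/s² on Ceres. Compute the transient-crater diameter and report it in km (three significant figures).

D ≈ 1.95 km

In SI units: v = 8230 m/s.
(ρ_i/ρ_t)^0.36 = (424/2100)^0.36 = 0.5622
d^0.82 = 105^0.82 = 45.43
v^0.43 = 8230^0.43 = 48.26
g^-0.25 = 0.27^-0.25 = 1.387
D = 1.14 × 0.5622 × 45.43 × 48.26 × 1.387 = 1949 m
   = 1.949 km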